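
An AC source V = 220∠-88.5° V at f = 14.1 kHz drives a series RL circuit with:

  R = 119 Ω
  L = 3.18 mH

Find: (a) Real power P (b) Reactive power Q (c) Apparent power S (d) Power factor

Step 1 — Angular frequency: ω = 2π·f = 2π·1.41e+04 = 8.859e+04 rad/s.
Step 2 — Component impedances:
  R: Z = R = 119 Ω
  L: Z = jωL = j·8.859e+04·0.00318 = 0 + j281.7 Ω
Step 3 — Series combination: Z_total = R + L = 119 + j281.7 Ω = 305.8∠67.1° Ω.
Step 4 — Source phasor: V = 220∠-88.5° V = 5.759 - j219.9 V.
Step 5 — Current: I = V / Z = -0.6551 - j0.2972 A = 0.7194∠-155.6° A.
Step 6 — Complex power: S = V·I* = 61.58 + j145.8 VA.
Step 7 — Real power: P = Re(S) = 61.58 W.
Step 8 — Reactive power: Q = Im(S) = 145.8 VAR.
Step 9 — Apparent power: |S| = 158.3 VA.
Step 10 — Power factor: PF = P/|S| = 0.3891 (lagging).

(a) P = 61.58 W  (b) Q = 145.8 VAR  (c) S = 158.3 VA  (d) PF = 0.3891 (lagging)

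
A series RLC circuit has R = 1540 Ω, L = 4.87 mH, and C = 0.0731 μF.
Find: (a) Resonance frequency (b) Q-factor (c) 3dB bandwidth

Step 1 — Resonance condition Im(Z)=0 gives ω₀ = 1/√(LC).
Step 2 — ω₀ = 1/√(0.00487·7.31e-08) = 5.3e+04 rad/s.
Step 3 — f₀ = ω₀/(2π) = 8435 Hz.
Step 4 — Series Q: Q = ω₀L/R = 5.3e+04·0.00487/1540 = 0.1676.
Step 5 — 3dB bandwidth: Δω = ω₀/Q = 3.162e+05 rad/s; BW = Δω/(2π) = 5.033e+04 Hz.

(a) f₀ = 8435 Hz  (b) Q = 0.1676  (c) BW = 5.033e+04 Hz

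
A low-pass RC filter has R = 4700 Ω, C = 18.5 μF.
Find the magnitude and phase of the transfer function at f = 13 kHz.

Step 1 — Angular frequency: ω = 2π·1.3e+04 = 8.168e+04 rad/s.
Step 2 — Transfer function: H(jω) = 1/(1 + jωRC).
Step 3 — Denominator: 1 + jωRC = 1 + j·8.168e+04·4700·1.85e-05 = 1 + j7102.
Step 4 — H = 1.983e-08 - j0.0001408.
Step 5 — Magnitude: |H| = 0.0001408 (-77.0 dB); phase: φ = -90.0°.

|H| = 0.0001408 (-77.0 dB), φ = -90.0°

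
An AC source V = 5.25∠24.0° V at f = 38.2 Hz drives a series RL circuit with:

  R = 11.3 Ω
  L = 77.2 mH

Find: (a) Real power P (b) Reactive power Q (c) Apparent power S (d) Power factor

Step 1 — Angular frequency: ω = 2π·f = 2π·38.2 = 240 rad/s.
Step 2 — Component impedances:
  R: Z = R = 11.3 Ω
  L: Z = jωL = j·240·0.0772 = 0 + j18.53 Ω
Step 3 — Series combination: Z_total = R + L = 11.3 + j18.53 Ω = 21.7∠58.6° Ω.
Step 4 — Source phasor: V = 5.25∠24.0° V = 4.796 + j2.135 V.
Step 5 — Current: I = V / Z = 0.1991 - j0.1374 A = 0.2419∠-34.6° A.
Step 6 — Complex power: S = V·I* = 0.6612 + j1.084 VA.
Step 7 — Real power: P = Re(S) = 0.6612 W.
Step 8 — Reactive power: Q = Im(S) = 1.084 VAR.
Step 9 — Apparent power: |S| = 1.27 VA.
Step 10 — Power factor: PF = P/|S| = 0.5207 (lagging).

(a) P = 0.6612 W  (b) Q = 1.084 VAR  (c) S = 1.27 VA  (d) PF = 0.5207 (lagging)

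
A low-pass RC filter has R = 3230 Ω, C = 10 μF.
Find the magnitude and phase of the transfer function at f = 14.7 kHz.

Step 1 — Angular frequency: ω = 2π·1.47e+04 = 9.236e+04 rad/s.
Step 2 — Transfer function: H(jω) = 1/(1 + jωRC).
Step 3 — Denominator: 1 + jωRC = 1 + j·9.236e+04·3230·1e-05 = 1 + j2983.
Step 4 — H = 1.124e-07 - j0.0003352.
Step 5 — Magnitude: |H| = 0.0003352 (-69.5 dB); phase: φ = -90.0°.

|H| = 0.0003352 (-69.5 dB), φ = -90.0°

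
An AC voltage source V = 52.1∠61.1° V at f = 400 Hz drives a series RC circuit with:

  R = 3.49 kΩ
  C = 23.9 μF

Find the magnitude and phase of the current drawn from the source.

Step 1 — Angular frequency: ω = 2π·f = 2π·400 = 2513 rad/s.
Step 2 — Component impedances:
  R: Z = R = 3490 Ω
  C: Z = 1/(jωC) = -j/(ω·C) = 0 - j16.65 Ω
Step 3 — Series combination: Z_total = R + C = 3490 - j16.65 Ω = 3490∠-0.3° Ω.
Step 4 — Source phasor: V = 52.1∠61.1° V = 25.18 + j45.61 V.
Step 5 — Ohm's law: I = V / Z_total = (25.18 + j45.61) / (3490 - j16.65) = 0.007152 + j0.0131 A.
Step 6 — Convert to polar: |I| = 0.01493 A, ∠I = 61.4°.

I = 0.01493∠61.4° A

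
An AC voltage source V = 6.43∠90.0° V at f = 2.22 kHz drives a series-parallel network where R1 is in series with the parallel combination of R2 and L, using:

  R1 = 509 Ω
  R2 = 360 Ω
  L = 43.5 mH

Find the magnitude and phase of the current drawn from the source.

Step 1 — Angular frequency: ω = 2π·f = 2π·2220 = 1.395e+04 rad/s.
Step 2 — Component impedances:
  R1: Z = R = 509 Ω
  R2: Z = R = 360 Ω
  L: Z = jωL = j·1.395e+04·0.0435 = 0 + j606.8 Ω
Step 3 — Parallel branch: R2 || L = 1/(1/R2 + 1/L) = 266.3 + j158 Ω.
Step 4 — Series with R1: Z_total = R1 + (R2 || L) = 775.3 + j158 Ω = 791.2∠11.5° Ω.
Step 5 — Source phasor: V = 6.43∠90.0° V = 0 + j6.43 V.
Step 6 — Ohm's law: I = V / Z_total = (0 + j6.43) / (775.3 + j158) = 0.001623 + j0.007963 A.
Step 7 — Convert to polar: |I| = 0.008127 A, ∠I = 78.5°.

I = 0.008127∠78.5° A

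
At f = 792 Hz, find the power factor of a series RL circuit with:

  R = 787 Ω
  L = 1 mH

Step 1 — Angular frequency: ω = 2π·f = 2π·792 = 4976 rad/s.
Step 2 — Component impedances:
  R: Z = R = 787 Ω
  L: Z = jωL = j·4976·0.001 = 0 + j4.976 Ω
Step 3 — Series combination: Z_total = R + L = 787 + j4.976 Ω = 787∠0.4° Ω.
Step 4 — Power factor: PF = cos(φ) = Re(Z)/|Z| = 787/787 = 1.
Step 5 — Type: Im(Z) = 4.976 ⇒ lagging (phase φ = 0.4°).

PF = 1 (lagging, φ = 0.4°)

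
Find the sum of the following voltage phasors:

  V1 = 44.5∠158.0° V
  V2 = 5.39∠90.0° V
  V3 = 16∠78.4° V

Step 1 — Convert each phasor to rectangular form:
  V1 = 44.5·(cos(158.0°) + j·sin(158.0°)) = -41.26 + j16.67 V
  V2 = 5.39·(cos(90.0°) + j·sin(90.0°)) = 0 + j5.39 V
  V3 = 16·(cos(78.4°) + j·sin(78.4°)) = 3.217 + j15.67 V
Step 2 — Sum components: V_total = -38.04 + j37.73 V.
Step 3 — Convert to polar: |V_total| = 53.58 V, ∠V_total = 135.2°.

V_total = 53.58∠135.2° V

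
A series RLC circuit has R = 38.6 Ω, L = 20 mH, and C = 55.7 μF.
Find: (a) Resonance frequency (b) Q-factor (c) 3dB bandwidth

Step 1 — Resonance: ω₀ = 1/√(LC) = 1/√(0.02·5.57e-05) = 947.5 rad/s.
Step 2 — f₀ = ω₀/(2π) = 150.8 Hz.
Step 3 — Series Q: Q = ω₀L/R = 947.5·0.02/38.6 = 0.4909.
Step 4 — Bandwidth: Δω = ω₀/Q = 1930 rad/s; BW = Δω/(2π) = 307.2 Hz.

(a) f₀ = 150.8 Hz  (b) Q = 0.4909  (c) BW = 307.2 Hz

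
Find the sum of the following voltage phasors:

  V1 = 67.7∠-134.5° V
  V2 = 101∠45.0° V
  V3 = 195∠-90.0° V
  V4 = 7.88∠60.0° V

Step 1 — Convert each phasor to rectangular form:
  V1 = 67.7·(cos(-134.5°) + j·sin(-134.5°)) = -47.45 - j48.29 V
  V2 = 101·(cos(45.0°) + j·sin(45.0°)) = 71.42 + j71.42 V
  V3 = 195·(cos(-90.0°) + j·sin(-90.0°)) = 0 - j195 V
  V4 = 7.88·(cos(60.0°) + j·sin(60.0°)) = 3.94 + j6.824 V
Step 2 — Sum components: V_total = 27.91 - j165 V.
Step 3 — Convert to polar: |V_total| = 167.4 V, ∠V_total = -80.4°.

V_total = 167.4∠-80.4° V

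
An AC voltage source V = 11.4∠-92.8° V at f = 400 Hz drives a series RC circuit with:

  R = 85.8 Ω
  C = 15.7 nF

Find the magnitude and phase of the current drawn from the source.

Step 1 — Angular frequency: ω = 2π·f = 2π·400 = 2513 rad/s.
Step 2 — Component impedances:
  R: Z = R = 85.8 Ω
  C: Z = 1/(jωC) = -j/(ω·C) = 0 - j2.534e+04 Ω
Step 3 — Series combination: Z_total = R + C = 85.8 - j2.534e+04 Ω = 2.534e+04∠-89.8° Ω.
Step 4 — Source phasor: V = 11.4∠-92.8° V = -0.5569 - j11.39 V.
Step 5 — Ohm's law: I = V / Z_total = (-0.5569 - j11.39) / (85.8 - j2.534e+04) = 0.0004492 - j2.349e-05 A.
Step 6 — Convert to polar: |I| = 0.0004498 A, ∠I = -3.0°.

I = 0.0004498∠-3.0° A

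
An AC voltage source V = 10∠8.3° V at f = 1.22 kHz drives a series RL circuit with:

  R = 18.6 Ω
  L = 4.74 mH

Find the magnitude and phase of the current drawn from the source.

Step 1 — Angular frequency: ω = 2π·f = 2π·1220 = 7665 rad/s.
Step 2 — Component impedances:
  R: Z = R = 18.6 Ω
  L: Z = jωL = j·7665·0.00474 = 0 + j36.33 Ω
Step 3 — Series combination: Z_total = R + L = 18.6 + j36.33 Ω = 40.82∠62.9° Ω.
Step 4 — Source phasor: V = 10∠8.3° V = 9.895 + j1.444 V.
Step 5 — Ohm's law: I = V / Z_total = (9.895 + j1.444) / (18.6 + j36.33) = 0.1419 - j0.1997 A.
Step 6 — Convert to polar: |I| = 0.245 A, ∠I = -54.6°.

I = 0.245∠-54.6° A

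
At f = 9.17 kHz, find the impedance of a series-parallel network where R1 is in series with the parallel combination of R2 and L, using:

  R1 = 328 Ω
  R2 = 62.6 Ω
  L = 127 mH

Step 1 — Angular frequency: ω = 2π·f = 2π·9170 = 5.762e+04 rad/s.
Step 2 — Component impedances:
  R1: Z = R = 328 Ω
  R2: Z = R = 62.6 Ω
  L: Z = jωL = j·5.762e+04·0.127 = 0 + j7317 Ω
Step 3 — Parallel branch: R2 || L = 1/(1/R2 + 1/L) = 62.6 + j0.5355 Ω.
Step 4 — Series with R1: Z_total = R1 + (R2 || L) = 390.6 + j0.5355 Ω = 390.6∠0.1° Ω.

Z = 390.6 + j0.5355 Ω = 390.6∠0.1° Ω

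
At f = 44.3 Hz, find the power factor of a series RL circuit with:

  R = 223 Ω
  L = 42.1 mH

Step 1 — Angular frequency: ω = 2π·f = 2π·44.3 = 278.3 rad/s.
Step 2 — Component impedances:
  R: Z = R = 223 Ω
  L: Z = jωL = j·278.3·0.0421 = 0 + j11.72 Ω
Step 3 — Series combination: Z_total = R + L = 223 + j11.72 Ω = 223.3∠3.0° Ω.
Step 4 — Power factor: PF = cos(φ) = Re(Z)/|Z| = 223/223.31 = 0.9986.
Step 5 — Type: Im(Z) = 11.72 ⇒ lagging (phase φ = 3.0°).

PF = 0.9986 (lagging, φ = 3.0°)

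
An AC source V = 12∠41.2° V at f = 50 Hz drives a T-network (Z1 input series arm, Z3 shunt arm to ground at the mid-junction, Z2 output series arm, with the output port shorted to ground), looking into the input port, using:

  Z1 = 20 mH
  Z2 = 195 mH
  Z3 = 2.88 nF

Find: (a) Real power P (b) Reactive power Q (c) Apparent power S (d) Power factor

Step 1 — Angular frequency: ω = 2π·f = 2π·50 = 314.2 rad/s.
Step 2 — Component impedances:
  Z1: Z = jωL = j·314.2·0.02 = 0 + j6.283 Ω
  Z2: Z = jωL = j·314.2·0.195 = 0 + j61.26 Ω
  Z3: Z = 1/(jωC) = -j/(ω·C) = 0 - j1.105e+06 Ω
Step 3 — With the output port shorted to ground, the output series arm Z2 runs from the junction to ground; the shunt arm Z3 also runs from the junction to ground. They appear in parallel: Z3 || Z2 = 0 + j61.26 Ω.
Step 4 — Series with input arm Z1: Z_in = Z1 + (Z3 || Z2) = 0 + j67.55 Ω = 67.55∠90.0° Ω.
Step 5 — Source phasor: V = 12∠41.2° V = 9.029 + j7.904 V.
Step 6 — Current: I = V / Z = 0.117 - j0.1337 A = 0.1777∠-48.8° A.
Step 7 — Complex power: S = V·I* = 0 + j2.132 VA.
Step 8 — Real power: P = Re(S) = 0 W.
Step 9 — Reactive power: Q = Im(S) = 2.132 VAR.
Step 10 — Apparent power: |S| = 2.132 VA.
Step 11 — Power factor: PF = P/|S| = 0 (lagging).

(a) P = 0 W  (b) Q = 2.132 VAR  (c) S = 2.132 VA  (d) PF = 0 (lagging)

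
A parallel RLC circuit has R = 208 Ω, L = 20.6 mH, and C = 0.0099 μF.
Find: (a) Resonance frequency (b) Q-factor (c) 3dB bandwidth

Step 1 — Resonance: ω₀ = 1/√(LC) = 1/√(0.0206·9.9e-09) = 7.002e+04 rad/s.
Step 2 — f₀ = ω₀/(2π) = 1.114e+04 Hz.
Step 3 — Parallel Q: Q = R/(ω₀L) = 208/(7.002e+04·0.0206) = 0.1442.
Step 4 — Bandwidth: Δω = ω₀/Q = 4.856e+05 rad/s; BW = Δω/(2π) = 7.729e+04 Hz.

(a) f₀ = 1.114e+04 Hz  (b) Q = 0.1442  (c) BW = 7.729e+04 Hz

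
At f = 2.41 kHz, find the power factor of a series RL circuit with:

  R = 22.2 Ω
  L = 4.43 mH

Step 1 — Angular frequency: ω = 2π·f = 2π·2410 = 1.514e+04 rad/s.
Step 2 — Component impedances:
  R: Z = R = 22.2 Ω
  L: Z = jωL = j·1.514e+04·0.00443 = 0 + j67.08 Ω
Step 3 — Series combination: Z_total = R + L = 22.2 + j67.08 Ω = 70.66∠71.7° Ω.
Step 4 — Power factor: PF = cos(φ) = Re(Z)/|Z| = 22.2/70.66 = 0.3142.
Step 5 — Type: Im(Z) = 67.08 ⇒ lagging (phase φ = 71.7°).

PF = 0.3142 (lagging, φ = 71.7°)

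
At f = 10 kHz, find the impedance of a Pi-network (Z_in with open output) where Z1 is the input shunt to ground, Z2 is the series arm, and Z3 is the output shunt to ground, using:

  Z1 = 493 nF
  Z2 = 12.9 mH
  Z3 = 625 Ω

Step 1 — Angular frequency: ω = 2π·f = 2π·1e+04 = 6.283e+04 rad/s.
Step 2 — Component impedances:
  Z1: Z = 1/(jωC) = -j/(ω·C) = 0 - j32.28 Ω
  Z2: Z = jωL = j·6.283e+04·0.0129 = 0 + j810.5 Ω
  Z3: Z = R = 625 Ω
Step 3 — With open output, the series arm Z2 and the output shunt Z3 appear in series to ground: Z2 + Z3 = 625 + j810.5 Ω.
Step 4 — Parallel with input shunt Z1: Z_in = Z1 || (Z2 + Z3) = 0.6538 - j33.1 Ω = 33.1∠-88.9° Ω.

Z = 0.6538 - j33.1 Ω = 33.1∠-88.9° Ω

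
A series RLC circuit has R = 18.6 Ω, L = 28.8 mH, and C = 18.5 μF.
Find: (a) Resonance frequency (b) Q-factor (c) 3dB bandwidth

Step 1 — Resonance: ω₀ = 1/√(LC) = 1/√(0.0288·1.85e-05) = 1370 rad/s.
Step 2 — f₀ = ω₀/(2π) = 218 Hz.
Step 3 — Series Q: Q = ω₀L/R = 1370·0.0288/18.6 = 2.121.
Step 4 — Bandwidth: Δω = ω₀/Q = 645.8 rad/s; BW = Δω/(2π) = 102.8 Hz.

(a) f₀ = 218 Hz  (b) Q = 2.121  (c) BW = 102.8 Hz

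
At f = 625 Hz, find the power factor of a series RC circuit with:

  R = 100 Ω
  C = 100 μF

Step 1 — Angular frequency: ω = 2π·f = 2π·625 = 3927 rad/s.
Step 2 — Component impedances:
  R: Z = R = 100 Ω
  C: Z = 1/(jωC) = -j/(ω·C) = 0 - j2.546 Ω
Step 3 — Series combination: Z_total = R + C = 100 - j2.546 Ω = 100∠-1.5° Ω.
Step 4 — Power factor: PF = cos(φ) = Re(Z)/|Z| = 100/100.03 = 0.9997.
Step 5 — Type: Im(Z) = -2.546 ⇒ leading (phase φ = -1.5°).

PF = 0.9997 (leading, φ = -1.5°)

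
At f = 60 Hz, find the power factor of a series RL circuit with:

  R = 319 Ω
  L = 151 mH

Step 1 — Angular frequency: ω = 2π·f = 2π·60 = 377 rad/s.
Step 2 — Component impedances:
  R: Z = R = 319 Ω
  L: Z = jωL = j·377·0.151 = 0 + j56.93 Ω
Step 3 — Series combination: Z_total = R + L = 319 + j56.93 Ω = 324∠10.1° Ω.
Step 4 — Power factor: PF = cos(φ) = Re(Z)/|Z| = 319/324.04 = 0.9844.
Step 5 — Type: Im(Z) = 56.93 ⇒ lagging (phase φ = 10.1°).

PF = 0.9844 (lagging, φ = 10.1°)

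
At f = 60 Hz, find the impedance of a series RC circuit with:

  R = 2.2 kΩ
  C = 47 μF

Step 1 — Angular frequency: ω = 2π·f = 2π·60 = 377 rad/s.
Step 2 — Component impedances:
  R: Z = R = 2200 Ω
  C: Z = 1/(jωC) = -j/(ω·C) = 0 - j56.44 Ω
Step 3 — Series combination: Z_total = R + C = 2200 - j56.44 Ω = 2201∠-1.5° Ω.

Z = 2200 - j56.44 Ω = 2201∠-1.5° Ω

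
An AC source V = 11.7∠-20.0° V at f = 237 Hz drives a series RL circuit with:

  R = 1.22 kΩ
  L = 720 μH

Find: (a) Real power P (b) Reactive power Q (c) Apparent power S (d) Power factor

Step 1 — Angular frequency: ω = 2π·f = 2π·237 = 1489 rad/s.
Step 2 — Component impedances:
  R: Z = R = 1220 Ω
  L: Z = jωL = j·1489·0.00072 = 0 + j1.072 Ω
Step 3 — Series combination: Z_total = R + L = 1220 + j1.072 Ω = 1220∠0.1° Ω.
Step 4 — Source phasor: V = 11.7∠-20.0° V = 10.99 - j4.002 V.
Step 5 — Current: I = V / Z = 0.009009 - j0.003288 A = 0.00959∠-20.1° A.
Step 6 — Complex power: S = V·I* = 0.1122 + j9.861e-05 VA.
Step 7 — Real power: P = Re(S) = 0.1122 W.
Step 8 — Reactive power: Q = Im(S) = 9.861e-05 VAR.
Step 9 — Apparent power: |S| = 0.1122 VA.
Step 10 — Power factor: PF = P/|S| = 1 (lagging).

(a) P = 0.1122 W  (b) Q = 9.861e-05 VAR  (c) S = 0.1122 VA  (d) PF = 1 (lagging)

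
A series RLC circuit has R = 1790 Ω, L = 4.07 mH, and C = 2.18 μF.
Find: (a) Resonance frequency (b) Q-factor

Step 1 — Resonance condition Im(Z)=0 gives ω₀ = 1/√(LC).
Step 2 — ω₀ = 1/√(0.00407·2.18e-06) = 1.062e+04 rad/s.
Step 3 — f₀ = ω₀/(2π) = 1690 Hz.
Step 4 — Series Q: Q = ω₀L/R = 1.062e+04·0.00407/1790 = 0.02414.

(a) f₀ = 1690 Hz  (b) Q = 0.02414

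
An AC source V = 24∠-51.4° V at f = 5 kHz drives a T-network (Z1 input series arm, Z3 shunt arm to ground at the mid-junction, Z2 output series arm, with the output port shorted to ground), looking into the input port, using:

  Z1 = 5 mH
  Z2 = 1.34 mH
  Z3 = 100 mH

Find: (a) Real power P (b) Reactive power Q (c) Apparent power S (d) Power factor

Step 1 — Angular frequency: ω = 2π·f = 2π·5000 = 3.142e+04 rad/s.
Step 2 — Component impedances:
  Z1: Z = jωL = j·3.142e+04·0.005 = 0 + j157.1 Ω
  Z2: Z = jωL = j·3.142e+04·0.00134 = 0 + j42.1 Ω
  Z3: Z = jωL = j·3.142e+04·0.1 = 0 + j3142 Ω
Step 3 — With the output port shorted to ground, the output series arm Z2 runs from the junction to ground; the shunt arm Z3 also runs from the junction to ground. They appear in parallel: Z3 || Z2 = 0 + j41.54 Ω.
Step 4 — Series with input arm Z1: Z_in = Z1 + (Z3 || Z2) = 0 + j198.6 Ω = 198.6∠90.0° Ω.
Step 5 — Source phasor: V = 24∠-51.4° V = 14.97 - j18.76 V.
Step 6 — Current: I = V / Z = -0.09443 - j0.07539 A = 0.1208∠-141.4° A.
Step 7 — Complex power: S = V·I* = 0 + j2.9 VA.
Step 8 — Real power: P = Re(S) = 0 W.
Step 9 — Reactive power: Q = Im(S) = 2.9 VAR.
Step 10 — Apparent power: |S| = 2.9 VA.
Step 11 — Power factor: PF = P/|S| = 0 (lagging).

(a) P = 0 W  (b) Q = 2.9 VAR  (c) S = 2.9 VA  (d) PF = 0 (lagging)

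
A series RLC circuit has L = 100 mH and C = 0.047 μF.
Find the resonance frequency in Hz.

Step 1 — Resonance condition Im(Z)=0 gives ω₀ = 1/√(LC).
Step 2 — ω₀ = 1/√(0.1·4.7e-08) = 1.459e+04 rad/s.
Step 3 — f₀ = ω₀/(2π) = 2322 Hz.

f₀ = 2322 Hz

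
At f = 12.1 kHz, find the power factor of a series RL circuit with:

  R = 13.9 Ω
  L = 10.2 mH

Step 1 — Angular frequency: ω = 2π·f = 2π·1.21e+04 = 7.603e+04 rad/s.
Step 2 — Component impedances:
  R: Z = R = 13.9 Ω
  L: Z = jωL = j·7.603e+04·0.0102 = 0 + j775.5 Ω
Step 3 — Series combination: Z_total = R + L = 13.9 + j775.5 Ω = 775.6∠89.0° Ω.
Step 4 — Power factor: PF = cos(φ) = Re(Z)/|Z| = 13.9/775.6 = 0.01792.
Step 5 — Type: Im(Z) = 775.5 ⇒ lagging (phase φ = 89.0°).

PF = 0.01792 (lagging, φ = 89.0°)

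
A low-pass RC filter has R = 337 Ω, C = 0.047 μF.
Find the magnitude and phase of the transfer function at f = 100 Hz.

Step 1 — Angular frequency: ω = 2π·100 = 628.3 rad/s.
Step 2 — Transfer function: H(jω) = 1/(1 + jωRC).
Step 3 — Denominator: 1 + jωRC = 1 + j·628.3·337·4.7e-08 = 1 + j0.009952.
Step 4 — H = 0.9999 - j0.009951.
Step 5 — Magnitude: |H| = 1 (-0.0 dB); phase: φ = -0.6°.

|H| = 1 (-0.0 dB), φ = -0.6°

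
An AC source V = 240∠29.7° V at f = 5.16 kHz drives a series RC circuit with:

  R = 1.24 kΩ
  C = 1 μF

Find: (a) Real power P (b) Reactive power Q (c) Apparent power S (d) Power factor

Step 1 — Angular frequency: ω = 2π·f = 2π·5160 = 3.242e+04 rad/s.
Step 2 — Component impedances:
  R: Z = R = 1240 Ω
  C: Z = 1/(jωC) = -j/(ω·C) = 0 - j30.84 Ω
Step 3 — Series combination: Z_total = R + C = 1240 - j30.84 Ω = 1240∠-1.4° Ω.
Step 4 — Source phasor: V = 240∠29.7° V = 208.5 + j118.9 V.
Step 5 — Current: I = V / Z = 0.1656 + j0.1 A = 0.1935∠31.1° A.
Step 6 — Complex power: S = V·I* = 46.42 - j1.155 VA.
Step 7 — Real power: P = Re(S) = 46.42 W.
Step 8 — Reactive power: Q = Im(S) = -1.155 VAR.
Step 9 — Apparent power: |S| = 46.44 VA.
Step 10 — Power factor: PF = P/|S| = 0.9997 (leading).

(a) P = 46.42 W  (b) Q = -1.155 VAR  (c) S = 46.44 VA  (d) PF = 0.9997 (leading)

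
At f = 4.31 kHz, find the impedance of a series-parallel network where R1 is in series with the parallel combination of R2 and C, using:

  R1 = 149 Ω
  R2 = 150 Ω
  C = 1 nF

Step 1 — Angular frequency: ω = 2π·f = 2π·4310 = 2.708e+04 rad/s.
Step 2 — Component impedances:
  R1: Z = R = 149 Ω
  R2: Z = R = 150 Ω
  C: Z = 1/(jωC) = -j/(ω·C) = 0 - j3.693e+04 Ω
Step 3 — Parallel branch: R2 || C = 1/(1/R2 + 1/C) = 150 - j0.6093 Ω.
Step 4 — Series with R1: Z_total = R1 + (R2 || C) = 299 - j0.6093 Ω = 299∠-0.1° Ω.

Z = 299 - j0.6093 Ω = 299∠-0.1° Ω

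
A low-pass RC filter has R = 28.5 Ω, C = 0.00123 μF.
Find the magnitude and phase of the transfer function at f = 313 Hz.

Step 1 — Angular frequency: ω = 2π·313 = 1967 rad/s.
Step 2 — Transfer function: H(jω) = 1/(1 + jωRC).
Step 3 — Denominator: 1 + jωRC = 1 + j·1967·28.5·1.23e-09 = 1 + j6.894e-05.
Step 4 — H = 1 - j6.894e-05.
Step 5 — Magnitude: |H| = 1 (-0.0 dB); phase: φ = -0.0°.

|H| = 1 (-0.0 dB), φ = -0.0°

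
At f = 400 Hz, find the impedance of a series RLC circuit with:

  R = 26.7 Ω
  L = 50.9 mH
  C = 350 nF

Step 1 — Angular frequency: ω = 2π·f = 2π·400 = 2513 rad/s.
Step 2 — Component impedances:
  R: Z = R = 26.7 Ω
  L: Z = jωL = j·2513·0.0509 = 0 + j127.9 Ω
  C: Z = 1/(jωC) = -j/(ω·C) = 0 - j1137 Ω
Step 3 — Series combination: Z_total = R + L + C = 26.7 - j1009 Ω = 1009∠-88.5° Ω.

Z = 26.7 - j1009 Ω = 1009∠-88.5° Ω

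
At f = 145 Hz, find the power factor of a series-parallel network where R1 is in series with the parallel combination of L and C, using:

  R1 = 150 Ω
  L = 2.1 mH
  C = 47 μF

Step 1 — Angular frequency: ω = 2π·f = 2π·145 = 911.1 rad/s.
Step 2 — Component impedances:
  R1: Z = R = 150 Ω
  L: Z = jωL = j·911.1·0.0021 = 0 + j1.913 Ω
  C: Z = 1/(jωC) = -j/(ω·C) = 0 - j23.35 Ω
Step 3 — Parallel branch: L || C = 1/(1/L + 1/C) = 0 + j2.084 Ω.
Step 4 — Series with R1: Z_total = R1 + (L || C) = 150 + j2.084 Ω = 150∠0.8° Ω.
Step 5 — Power factor: PF = cos(φ) = Re(Z)/|Z| = 150/150.01 = 0.9999.
Step 6 — Type: Im(Z) = 2.084 ⇒ lagging (phase φ = 0.8°).

PF = 0.9999 (lagging, φ = 0.8°)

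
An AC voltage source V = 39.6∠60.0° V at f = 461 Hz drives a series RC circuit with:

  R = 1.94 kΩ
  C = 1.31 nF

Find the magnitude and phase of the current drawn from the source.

Step 1 — Angular frequency: ω = 2π·f = 2π·461 = 2897 rad/s.
Step 2 — Component impedances:
  R: Z = R = 1940 Ω
  C: Z = 1/(jωC) = -j/(ω·C) = 0 - j2.635e+05 Ω
Step 3 — Series combination: Z_total = R + C = 1940 - j2.635e+05 Ω = 2.635e+05∠-89.6° Ω.
Step 4 — Source phasor: V = 39.6∠60.0° V = 19.8 + j34.29 V.
Step 5 — Ohm's law: I = V / Z_total = (19.8 + j34.29) / (1940 - j2.635e+05) = -0.0001296 + j7.608e-05 A.
Step 6 — Convert to polar: |I| = 0.0001503 A, ∠I = 149.6°.

I = 0.0001503∠149.6° A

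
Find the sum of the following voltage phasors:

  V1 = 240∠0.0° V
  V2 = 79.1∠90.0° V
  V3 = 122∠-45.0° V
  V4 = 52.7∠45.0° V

Step 1 — Convert each phasor to rectangular form:
  V1 = 240·(cos(0.0°) + j·sin(0.0°)) = 240 V
  V2 = 79.1·(cos(90.0°) + j·sin(90.0°)) = 0 + j79.1 V
  V3 = 122·(cos(-45.0°) + j·sin(-45.0°)) = 86.27 - j86.27 V
  V4 = 52.7·(cos(45.0°) + j·sin(45.0°)) = 37.26 + j37.26 V
Step 2 — Sum components: V_total = 363.5 + j30.1 V.
Step 3 — Convert to polar: |V_total| = 364.8 V, ∠V_total = 4.7°.

V_total = 364.8∠4.7° V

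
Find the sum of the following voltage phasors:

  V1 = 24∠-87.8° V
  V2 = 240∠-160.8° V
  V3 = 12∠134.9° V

Step 1 — Convert each phasor to rectangular form:
  V1 = 24·(cos(-87.8°) + j·sin(-87.8°)) = 0.9213 - j23.98 V
  V2 = 240·(cos(-160.8°) + j·sin(-160.8°)) = -226.7 - j78.93 V
  V3 = 12·(cos(134.9°) + j·sin(134.9°)) = -8.47 + j8.5 V
Step 2 — Sum components: V_total = -234.2 - j94.41 V.
Step 3 — Convert to polar: |V_total| = 252.5 V, ∠V_total = -158.0°.

V_total = 252.5∠-158.0° V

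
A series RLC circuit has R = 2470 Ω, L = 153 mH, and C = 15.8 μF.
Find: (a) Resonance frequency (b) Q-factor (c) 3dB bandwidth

Step 1 — Resonance: ω₀ = 1/√(LC) = 1/√(0.153·1.58e-05) = 643.2 rad/s.
Step 2 — f₀ = ω₀/(2π) = 102.4 Hz.
Step 3 — Series Q: Q = ω₀L/R = 643.2·0.153/2470 = 0.03984.
Step 4 — Bandwidth: Δω = ω₀/Q = 1.614e+04 rad/s; BW = Δω/(2π) = 2569 Hz.

(a) f₀ = 102.4 Hz  (b) Q = 0.03984  (c) BW = 2569 Hz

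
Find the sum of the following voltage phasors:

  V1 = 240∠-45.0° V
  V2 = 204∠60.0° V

Step 1 — Convert each phasor to rectangular form:
  V1 = 240·(cos(-45.0°) + j·sin(-45.0°)) = 169.7 - j169.7 V
  V2 = 204·(cos(60.0°) + j·sin(60.0°)) = 102 + j176.7 V
Step 2 — Sum components: V_total = 271.7 + j6.964 V.
Step 3 — Convert to polar: |V_total| = 271.8 V, ∠V_total = 1.5°.

V_total = 271.8∠1.5° V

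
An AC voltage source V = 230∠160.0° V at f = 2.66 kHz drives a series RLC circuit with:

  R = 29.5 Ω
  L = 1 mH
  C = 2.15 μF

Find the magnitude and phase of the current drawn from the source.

Step 1 — Angular frequency: ω = 2π·f = 2π·2660 = 1.671e+04 rad/s.
Step 2 — Component impedances:
  R: Z = R = 29.5 Ω
  L: Z = jωL = j·1.671e+04·0.001 = 0 + j16.71 Ω
  C: Z = 1/(jωC) = -j/(ω·C) = 0 - j27.83 Ω
Step 3 — Series combination: Z_total = R + L + C = 29.5 - j11.12 Ω = 31.52∠-20.6° Ω.
Step 4 — Source phasor: V = 230∠160.0° V = -216.1 + j78.66 V.
Step 5 — Ohm's law: I = V / Z_total = (-216.1 + j78.66) / (29.5 - j11.12) = -7.295 - j0.08237 A.
Step 6 — Convert to polar: |I| = 7.296 A, ∠I = -179.4°.

I = 7.296∠-179.4° A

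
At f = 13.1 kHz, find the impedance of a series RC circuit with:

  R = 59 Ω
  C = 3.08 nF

Step 1 — Angular frequency: ω = 2π·f = 2π·1.31e+04 = 8.231e+04 rad/s.
Step 2 — Component impedances:
  R: Z = R = 59 Ω
  C: Z = 1/(jωC) = -j/(ω·C) = 0 - j3945 Ω
Step 3 — Series combination: Z_total = R + C = 59 - j3945 Ω = 3945∠-89.1° Ω.

Z = 59 - j3945 Ω = 3945∠-89.1° Ω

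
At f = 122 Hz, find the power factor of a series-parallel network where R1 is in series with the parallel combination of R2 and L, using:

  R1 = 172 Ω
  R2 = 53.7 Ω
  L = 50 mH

Step 1 — Angular frequency: ω = 2π·f = 2π·122 = 766.5 rad/s.
Step 2 — Component impedances:
  R1: Z = R = 172 Ω
  R2: Z = R = 53.7 Ω
  L: Z = jωL = j·766.5·0.05 = 0 + j38.33 Ω
Step 3 — Parallel branch: R2 || L = 1/(1/R2 + 1/L) = 18.12 + j25.39 Ω.
Step 4 — Series with R1: Z_total = R1 + (R2 || L) = 190.1 + j25.39 Ω = 191.8∠7.6° Ω.
Step 5 — Power factor: PF = cos(φ) = Re(Z)/|Z| = 190.12/191.81 = 0.9912.
Step 6 — Type: Im(Z) = 25.39 ⇒ lagging (phase φ = 7.6°).

PF = 0.9912 (lagging, φ = 7.6°)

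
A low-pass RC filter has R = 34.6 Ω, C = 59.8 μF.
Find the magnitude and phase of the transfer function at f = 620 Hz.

Step 1 — Angular frequency: ω = 2π·620 = 3896 rad/s.
Step 2 — Transfer function: H(jω) = 1/(1 + jωRC).
Step 3 — Denominator: 1 + jωRC = 1 + j·3896·34.6·5.98e-05 = 1 + j8.06.
Step 4 — H = 0.01516 - j0.1222.
Step 5 — Magnitude: |H| = 0.1231 (-18.2 dB); phase: φ = -82.9°.

|H| = 0.1231 (-18.2 dB), φ = -82.9°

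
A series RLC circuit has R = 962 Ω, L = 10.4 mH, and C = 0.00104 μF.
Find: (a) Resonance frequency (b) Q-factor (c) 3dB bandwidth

Step 1 — Resonance: ω₀ = 1/√(LC) = 1/√(0.0104·1.04e-09) = 3.041e+05 rad/s.
Step 2 — f₀ = ω₀/(2π) = 4.839e+04 Hz.
Step 3 — Series Q: Q = ω₀L/R = 3.041e+05·0.0104/962 = 3.287.
Step 4 — Bandwidth: Δω = ω₀/Q = 9.25e+04 rad/s; BW = Δω/(2π) = 1.472e+04 Hz.

(a) f₀ = 4.839e+04 Hz  (b) Q = 3.287  (c) BW = 1.472e+04 Hz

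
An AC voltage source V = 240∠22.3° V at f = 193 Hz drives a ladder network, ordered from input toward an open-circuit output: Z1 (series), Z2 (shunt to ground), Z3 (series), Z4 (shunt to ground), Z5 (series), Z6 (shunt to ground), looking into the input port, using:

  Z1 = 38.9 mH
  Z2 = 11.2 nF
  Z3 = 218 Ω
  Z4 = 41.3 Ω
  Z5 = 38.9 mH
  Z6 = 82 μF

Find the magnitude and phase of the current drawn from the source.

Step 1 — Angular frequency: ω = 2π·f = 2π·193 = 1213 rad/s.
Step 2 — Component impedances:
  Z1: Z = jωL = j·1213·0.0389 = 0 + j47.17 Ω
  Z2: Z = 1/(jωC) = -j/(ω·C) = 0 - j7.363e+04 Ω
  Z3: Z = R = 218 Ω
  Z4: Z = R = 41.3 Ω
  Z5: Z = jωL = j·1213·0.0389 = 0 + j47.17 Ω
  Z6: Z = 1/(jωC) = -j/(ω·C) = 0 - j10.06 Ω
Step 3 — Ladder network (open output): work backward from the far end, alternating series and parallel combinations. Z_in = 236.6 + j66.95 Ω = 245.9∠15.8° Ω.
Step 4 — Source phasor: V = 240∠22.3° V = 222.1 + j91.07 V.
Step 5 — Ohm's law: I = V / Z_total = (222.1 + j91.07) / (236.6 + j66.95) = 0.9698 + j0.1105 A.
Step 6 — Convert to polar: |I| = 0.9761 A, ∠I = 6.5°.

I = 0.9761∠6.5° A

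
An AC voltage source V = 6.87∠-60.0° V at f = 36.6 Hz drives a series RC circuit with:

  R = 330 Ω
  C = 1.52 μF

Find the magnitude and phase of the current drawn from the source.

Step 1 — Angular frequency: ω = 2π·f = 2π·36.6 = 230 rad/s.
Step 2 — Component impedances:
  R: Z = R = 330 Ω
  C: Z = 1/(jωC) = -j/(ω·C) = 0 - j2861 Ω
Step 3 — Series combination: Z_total = R + C = 330 - j2861 Ω = 2880∠-83.4° Ω.
Step 4 — Source phasor: V = 6.87∠-60.0° V = 3.435 - j5.95 V.
Step 5 — Ohm's law: I = V / Z_total = (3.435 - j5.95) / (330 - j2861) = 0.002189 + j0.0009482 A.
Step 6 — Convert to polar: |I| = 0.002386 A, ∠I = 23.4°.

I = 0.002386∠23.4° A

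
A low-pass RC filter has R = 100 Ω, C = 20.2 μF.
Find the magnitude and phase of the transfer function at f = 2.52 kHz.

Step 1 — Angular frequency: ω = 2π·2520 = 1.583e+04 rad/s.
Step 2 — Transfer function: H(jω) = 1/(1 + jωRC).
Step 3 — Denominator: 1 + jωRC = 1 + j·1.583e+04·100·2.02e-05 = 1 + j31.98.
Step 4 — H = 0.0009766 - j0.03124.
Step 5 — Magnitude: |H| = 0.03125 (-30.1 dB); phase: φ = -88.2°.

|H| = 0.03125 (-30.1 dB), φ = -88.2°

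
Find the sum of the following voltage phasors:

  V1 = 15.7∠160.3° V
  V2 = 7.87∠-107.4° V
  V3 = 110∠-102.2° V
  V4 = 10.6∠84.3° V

Step 1 — Convert each phasor to rectangular form:
  V1 = 15.7·(cos(160.3°) + j·sin(160.3°)) = -14.78 + j5.292 V
  V2 = 7.87·(cos(-107.4°) + j·sin(-107.4°)) = -2.353 - j7.51 V
  V3 = 110·(cos(-102.2°) + j·sin(-102.2°)) = -23.25 - j107.5 V
  V4 = 10.6·(cos(84.3°) + j·sin(84.3°)) = 1.053 + j10.55 V
Step 2 — Sum components: V_total = -39.33 - j99.19 V.
Step 3 — Convert to polar: |V_total| = 106.7 V, ∠V_total = -111.6°.

V_total = 106.7∠-111.6° V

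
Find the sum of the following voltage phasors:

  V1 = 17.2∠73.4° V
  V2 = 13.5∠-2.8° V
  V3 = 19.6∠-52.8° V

Step 1 — Convert each phasor to rectangular form:
  V1 = 17.2·(cos(73.4°) + j·sin(73.4°)) = 4.914 + j16.48 V
  V2 = 13.5·(cos(-2.8°) + j·sin(-2.8°)) = 13.48 - j0.6595 V
  V3 = 19.6·(cos(-52.8°) + j·sin(-52.8°)) = 11.85 - j15.61 V
Step 2 — Sum components: V_total = 30.25 + j0.2117 V.
Step 3 — Convert to polar: |V_total| = 30.25 V, ∠V_total = 0.4°.

V_total = 30.25∠0.4° V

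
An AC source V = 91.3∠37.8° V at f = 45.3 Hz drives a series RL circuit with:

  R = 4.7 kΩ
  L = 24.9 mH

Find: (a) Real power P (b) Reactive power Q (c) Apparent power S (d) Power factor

Step 1 — Angular frequency: ω = 2π·f = 2π·45.3 = 284.6 rad/s.
Step 2 — Component impedances:
  R: Z = R = 4700 Ω
  L: Z = jωL = j·284.6·0.0249 = 0 + j7.087 Ω
Step 3 — Series combination: Z_total = R + L = 4700 + j7.087 Ω = 4700∠0.1° Ω.
Step 4 — Source phasor: V = 91.3∠37.8° V = 72.14 + j55.96 V.
Step 5 — Current: I = V / Z = 0.01537 + j0.01188 A = 0.01943∠37.7° A.
Step 6 — Complex power: S = V·I* = 1.774 + j0.002674 VA.
Step 7 — Real power: P = Re(S) = 1.774 W.
Step 8 — Reactive power: Q = Im(S) = 0.002674 VAR.
Step 9 — Apparent power: |S| = 1.774 VA.
Step 10 — Power factor: PF = P/|S| = 1 (lagging).

(a) P = 1.774 W  (b) Q = 0.002674 VAR  (c) S = 1.774 VA  (d) PF = 1 (lagging)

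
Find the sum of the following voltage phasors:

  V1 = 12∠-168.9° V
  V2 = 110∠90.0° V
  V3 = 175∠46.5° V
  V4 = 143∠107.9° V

Step 1 — Convert each phasor to rectangular form:
  V1 = 12·(cos(-168.9°) + j·sin(-168.9°)) = -11.78 - j2.31 V
  V2 = 110·(cos(90.0°) + j·sin(90.0°)) = 0 + j110 V
  V3 = 175·(cos(46.5°) + j·sin(46.5°)) = 120.5 + j126.9 V
  V4 = 143·(cos(107.9°) + j·sin(107.9°)) = -43.95 + j136.1 V
Step 2 — Sum components: V_total = 64.73 + j370.7 V.
Step 3 — Convert to polar: |V_total| = 376.3 V, ∠V_total = 80.1°.

V_total = 376.3∠80.1° V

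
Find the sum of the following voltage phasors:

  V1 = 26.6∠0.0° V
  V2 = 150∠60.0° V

Step 1 — Convert each phasor to rectangular form:
  V1 = 26.6·(cos(0.0°) + j·sin(0.0°)) = 26.6 V
  V2 = 150·(cos(60.0°) + j·sin(60.0°)) = 75 + j129.9 V
Step 2 — Sum components: V_total = 101.6 + j129.9 V.
Step 3 — Convert to polar: |V_total| = 164.9 V, ∠V_total = 52.0°.

V_total = 164.9∠52.0° V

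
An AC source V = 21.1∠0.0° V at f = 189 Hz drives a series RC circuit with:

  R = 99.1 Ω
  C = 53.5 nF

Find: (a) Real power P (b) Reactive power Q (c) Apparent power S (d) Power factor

Step 1 — Angular frequency: ω = 2π·f = 2π·189 = 1188 rad/s.
Step 2 — Component impedances:
  R: Z = R = 99.1 Ω
  C: Z = 1/(jωC) = -j/(ω·C) = 0 - j1.574e+04 Ω
Step 3 — Series combination: Z_total = R + C = 99.1 - j1.574e+04 Ω = 1.574e+04∠-89.6° Ω.
Step 4 — Source phasor: V = 21.1∠0.0° V = 21.1 V.
Step 5 — Current: I = V / Z = 8.44e-06 + j0.00134 A = 0.001341∠89.6° A.
Step 6 — Complex power: S = V·I* = 0.0001781 - j0.02828 VA.
Step 7 — Real power: P = Re(S) = 0.0001781 W.
Step 8 — Reactive power: Q = Im(S) = -0.02828 VAR.
Step 9 — Apparent power: |S| = 0.02828 VA.
Step 10 — Power factor: PF = P/|S| = 0.006296 (leading).

(a) P = 0.0001781 W  (b) Q = -0.02828 VAR  (c) S = 0.02828 VA  (d) PF = 0.006296 (leading)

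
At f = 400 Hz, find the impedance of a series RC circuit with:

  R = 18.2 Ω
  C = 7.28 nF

Step 1 — Angular frequency: ω = 2π·f = 2π·400 = 2513 rad/s.
Step 2 — Component impedances:
  R: Z = R = 18.2 Ω
  C: Z = 1/(jωC) = -j/(ω·C) = 0 - j5.465e+04 Ω
Step 3 — Series combination: Z_total = R + C = 18.2 - j5.465e+04 Ω = 5.465e+04∠-90.0° Ω.

Z = 18.2 - j5.465e+04 Ω = 5.465e+04∠-90.0° Ω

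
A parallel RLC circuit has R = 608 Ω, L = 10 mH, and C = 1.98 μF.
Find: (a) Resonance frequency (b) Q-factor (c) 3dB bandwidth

Step 1 — Resonance: ω₀ = 1/√(LC) = 1/√(0.01·1.98e-06) = 7107 rad/s.
Step 2 — f₀ = ω₀/(2π) = 1131 Hz.
Step 3 — Parallel Q: Q = R/(ω₀L) = 608/(7107·0.01) = 8.555.
Step 4 — Bandwidth: Δω = ω₀/Q = 830.7 rad/s; BW = Δω/(2π) = 132.2 Hz.

(a) f₀ = 1131 Hz  (b) Q = 8.555  (c) BW = 132.2 Hz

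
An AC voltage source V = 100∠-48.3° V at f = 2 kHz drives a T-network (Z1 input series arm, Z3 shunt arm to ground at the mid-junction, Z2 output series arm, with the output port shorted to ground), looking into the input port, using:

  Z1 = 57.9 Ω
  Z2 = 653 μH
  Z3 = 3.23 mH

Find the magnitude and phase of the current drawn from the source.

Step 1 — Angular frequency: ω = 2π·f = 2π·2000 = 1.257e+04 rad/s.
Step 2 — Component impedances:
  Z1: Z = R = 57.9 Ω
  Z2: Z = jωL = j·1.257e+04·0.000653 = 0 + j8.206 Ω
  Z3: Z = jωL = j·1.257e+04·0.00323 = 0 + j40.59 Ω
Step 3 — With the output port shorted to ground, the output series arm Z2 runs from the junction to ground; the shunt arm Z3 also runs from the junction to ground. They appear in parallel: Z3 || Z2 = 0 + j6.826 Ω.
Step 4 — Series with input arm Z1: Z_in = Z1 + (Z3 || Z2) = 57.9 + j6.826 Ω = 58.3∠6.7° Ω.
Step 5 — Source phasor: V = 100∠-48.3° V = 66.52 - j74.66 V.
Step 6 — Ohm's law: I = V / Z_total = (66.52 - j74.66) / (57.9 + j6.826) = 0.9832 - j1.405 A.
Step 7 — Convert to polar: |I| = 1.715 A, ∠I = -55.0°.

I = 1.715∠-55.0° A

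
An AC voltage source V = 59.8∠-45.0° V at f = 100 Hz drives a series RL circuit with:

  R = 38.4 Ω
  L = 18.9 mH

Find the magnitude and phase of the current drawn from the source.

Step 1 — Angular frequency: ω = 2π·f = 2π·100 = 628.3 rad/s.
Step 2 — Component impedances:
  R: Z = R = 38.4 Ω
  L: Z = jωL = j·628.3·0.0189 = 0 + j11.88 Ω
Step 3 — Series combination: Z_total = R + L = 38.4 + j11.88 Ω = 40.19∠17.2° Ω.
Step 4 — Source phasor: V = 59.8∠-45.0° V = 42.28 - j42.28 V.
Step 5 — Ohm's law: I = V / Z_total = (42.28 - j42.28) / (38.4 + j11.88) = 0.6942 - j1.316 A.
Step 6 — Convert to polar: |I| = 1.488 A, ∠I = -62.2°.

I = 1.488∠-62.2° A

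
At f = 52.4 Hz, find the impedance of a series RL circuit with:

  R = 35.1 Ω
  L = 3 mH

Step 1 — Angular frequency: ω = 2π·f = 2π·52.4 = 329.2 rad/s.
Step 2 — Component impedances:
  R: Z = R = 35.1 Ω
  L: Z = jωL = j·329.2·0.003 = 0 + j0.9877 Ω
Step 3 — Series combination: Z_total = R + L = 35.1 + j0.9877 Ω = 35.11∠1.6° Ω.

Z = 35.1 + j0.9877 Ω = 35.11∠1.6° Ω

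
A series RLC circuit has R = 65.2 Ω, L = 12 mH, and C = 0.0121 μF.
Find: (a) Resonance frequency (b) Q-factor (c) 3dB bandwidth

Step 1 — Resonance condition Im(Z)=0 gives ω₀ = 1/√(LC).
Step 2 — ω₀ = 1/√(0.012·1.21e-08) = 8.299e+04 rad/s.
Step 3 — f₀ = ω₀/(2π) = 1.321e+04 Hz.
Step 4 — Series Q: Q = ω₀L/R = 8.299e+04·0.012/65.2 = 15.27.
Step 5 — 3dB bandwidth: Δω = ω₀/Q = 5433 rad/s; BW = Δω/(2π) = 864.7 Hz.

(a) f₀ = 1.321e+04 Hz  (b) Q = 15.27  (c) BW = 864.7 Hz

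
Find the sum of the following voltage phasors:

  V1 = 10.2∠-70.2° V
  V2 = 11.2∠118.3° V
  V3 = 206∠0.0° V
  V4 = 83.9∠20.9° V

Step 1 — Convert each phasor to rectangular form:
  V1 = 10.2·(cos(-70.2°) + j·sin(-70.2°)) = 3.455 - j9.597 V
  V2 = 11.2·(cos(118.3°) + j·sin(118.3°)) = -5.31 + j9.861 V
  V3 = 206·(cos(0.0°) + j·sin(0.0°)) = 206 V
  V4 = 83.9·(cos(20.9°) + j·sin(20.9°)) = 78.38 + j29.93 V
Step 2 — Sum components: V_total = 282.5 + j30.19 V.
Step 3 — Convert to polar: |V_total| = 284.1 V, ∠V_total = 6.1°.

V_total = 284.1∠6.1° V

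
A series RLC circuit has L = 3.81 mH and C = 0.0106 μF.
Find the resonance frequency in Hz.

Step 1 — Resonance condition Im(Z)=0 gives ω₀ = 1/√(LC).
Step 2 — ω₀ = 1/√(0.00381·1.06e-08) = 1.574e+05 rad/s.
Step 3 — f₀ = ω₀/(2π) = 2.504e+04 Hz.

f₀ = 2.504e+04 Hz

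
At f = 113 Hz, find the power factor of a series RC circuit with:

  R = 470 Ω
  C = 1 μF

Step 1 — Angular frequency: ω = 2π·f = 2π·113 = 710 rad/s.
Step 2 — Component impedances:
  R: Z = R = 470 Ω
  C: Z = 1/(jωC) = -j/(ω·C) = 0 - j1408 Ω
Step 3 — Series combination: Z_total = R + C = 470 - j1408 Ω = 1485∠-71.5° Ω.
Step 4 — Power factor: PF = cos(φ) = Re(Z)/|Z| = 470/1485 = 0.3165.
Step 5 — Type: Im(Z) = -1408 ⇒ leading (phase φ = -71.5°).

PF = 0.3165 (leading, φ = -71.5°)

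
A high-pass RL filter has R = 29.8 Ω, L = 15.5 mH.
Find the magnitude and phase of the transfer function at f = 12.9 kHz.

Step 1 — Angular frequency: ω = 2π·1.29e+04 = 8.105e+04 rad/s.
Step 2 — Transfer function: H(jω) = jωL/(R + jωL).
Step 3 — Numerator jωL = j·1256; denominator R + jωL = 29.8 + j1256.
Step 4 — H = 0.9994 + j0.02371.
Step 5 — Magnitude: |H| = 0.9997 (-0.0 dB); phase: φ = 1.4°.

|H| = 0.9997 (-0.0 dB), φ = 1.4°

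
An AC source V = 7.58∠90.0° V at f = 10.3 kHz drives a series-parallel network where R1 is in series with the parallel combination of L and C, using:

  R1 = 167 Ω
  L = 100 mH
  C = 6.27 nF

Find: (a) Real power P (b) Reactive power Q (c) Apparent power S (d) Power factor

Step 1 — Angular frequency: ω = 2π·f = 2π·1.03e+04 = 6.472e+04 rad/s.
Step 2 — Component impedances:
  R1: Z = R = 167 Ω
  L: Z = jωL = j·6.472e+04·0.1 = 0 + j6472 Ω
  C: Z = 1/(jωC) = -j/(ω·C) = 0 - j2464 Ω
Step 3 — Parallel branch: L || C = 1/(1/L + 1/C) = 0 - j3980 Ω.
Step 4 — Series with R1: Z_total = R1 + (L || C) = 167 - j3980 Ω = 3984∠-87.6° Ω.
Step 5 — Source phasor: V = 7.58∠90.0° V = 0 + j7.58 V.
Step 6 — Current: I = V / Z = -0.001901 + j7.977e-05 A = 0.001903∠177.6° A.
Step 7 — Complex power: S = V·I* = 0.0006047 - j0.01441 VA.
Step 8 — Real power: P = Re(S) = 0.0006047 W.
Step 9 — Reactive power: Q = Im(S) = -0.01441 VAR.
Step 10 — Apparent power: |S| = 0.01442 VA.
Step 11 — Power factor: PF = P/|S| = 0.04192 (leading).

(a) P = 0.0006047 W  (b) Q = -0.01441 VAR  (c) S = 0.01442 VA  (d) PF = 0.04192 (leading)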